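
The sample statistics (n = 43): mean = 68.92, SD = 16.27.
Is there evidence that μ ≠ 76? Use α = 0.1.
One-sample t-test:
H₀: μ = 76
H₁: μ ≠ 76
df = n - 1 = 42
t = (x̄ - μ₀) / (s/√n) = (68.92 - 76) / (16.27/√43) = -2.854
p-value = 0.0067

Since p-value < α = 0.1, we reject H₀.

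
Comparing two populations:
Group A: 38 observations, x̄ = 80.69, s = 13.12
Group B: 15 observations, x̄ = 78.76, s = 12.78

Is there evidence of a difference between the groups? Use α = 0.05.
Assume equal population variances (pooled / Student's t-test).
Student's two-sample t-test (equal variances):
H₀: μ₁ = μ₂
H₁: μ₁ ≠ μ₂
df = n₁ + n₂ - 2 = 51
Pooled variance s_p² = [(n₁-1)s₁² + (n₂-1)s₂²] / (n₁ + n₂ - 2) = [(37)(13.12²) + (14)(12.78²)] / 51 = 169.7171
SE = √(s_p²(1/n₁ + 1/n₂)) = √(169.7171 × (1/38 + 1/15)) = 3.9725
t = (x̄₁ - x̄₂) / SE = (80.69 - 78.76) / 3.9725 = 1.93 / 3.9725 = 0.486
p-value = 0.6292

Since p-value > α = 0.05, we fail to reject H₀.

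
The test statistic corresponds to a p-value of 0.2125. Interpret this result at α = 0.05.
Since p = 0.2125 > α = 0.05, fail to reject H₀.
There is insufficient evidence to reject the null hypothesis; the result is not statistically significant at the 0.05 level.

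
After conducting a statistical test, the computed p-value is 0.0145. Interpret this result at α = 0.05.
Since p = 0.0145 < α = 0.05, reject H₀.
There is sufficient evidence to reject the null hypothesis; the result is statistically significant at the 0.05 level.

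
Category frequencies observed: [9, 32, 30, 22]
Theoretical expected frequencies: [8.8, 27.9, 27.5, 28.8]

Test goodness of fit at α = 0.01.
Chi-square goodness of fit test:
H₀: observed counts match expected distribution
H₁: observed counts differ from expected distribution
df = k - 1 = 3
χ² = Σ(O - E)²/E
   = (9 - 8.8)²/8.8 + (32 - 27.9)²/27.9 + (30 - 27.5)²/27.5 + (22 - 28.8)²/28.8
   = 0.005 + 0.603 + 0.227 + 1.606
   = 2.44
p-value = 0.4863

Since p-value > α = 0.01, we fail to reject H₀.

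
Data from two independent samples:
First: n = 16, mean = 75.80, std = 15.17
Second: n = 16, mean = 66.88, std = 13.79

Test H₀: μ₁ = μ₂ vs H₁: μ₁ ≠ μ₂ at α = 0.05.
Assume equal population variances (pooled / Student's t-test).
Student's two-sample t-test (equal variances):
H₀: μ₁ = μ₂
H₁: μ₁ ≠ μ₂
df = n₁ + n₂ - 2 = 30
Pooled variance s_p² = [(n₁-1)s₁² + (n₂-1)s₂²] / (n₁ + n₂ - 2) = [(15)(15.17²) + (15)(13.79²)] / 30 = 210.1465
SE = √(s_p²(1/n₁ + 1/n₂)) = √(210.1465 × (1/16 + 1/16)) = 5.1253
t = (x̄₁ - x̄₂) / SE = (75.80 - 66.88) / 5.1253 = 8.92 / 5.1253 = 1.740
p-value = 0.0920

Since p-value > α = 0.05, we fail to reject H₀.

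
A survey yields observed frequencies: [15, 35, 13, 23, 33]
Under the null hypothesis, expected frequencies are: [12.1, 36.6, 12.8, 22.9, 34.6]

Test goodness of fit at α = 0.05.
Chi-square goodness of fit test:
H₀: observed counts match expected distribution
H₁: observed counts differ from expected distribution
df = k - 1 = 4
χ² = Σ(O - E)²/E
   = (15 - 12.1)²/12.1 + (35 - 36.6)²/36.6 + (13 - 12.8)²/12.8 + (23 - 22.9)²/22.9 + (33 - 34.6)²/34.6
   = 0.695 + 0.070 + 0.003 + 0.000 + 0.074
   = 0.84
p-value = 0.9327

Since p-value > α = 0.05, we fail to reject H₀.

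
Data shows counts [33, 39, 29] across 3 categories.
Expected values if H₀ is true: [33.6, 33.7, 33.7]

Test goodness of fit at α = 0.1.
Chi-square goodness of fit test:
H₀: observed counts match expected distribution
H₁: observed counts differ from expected distribution
df = k - 1 = 2
χ² = Σ(O - E)²/E
   = (33 - 33.6)²/33.6 + (39 - 33.7)²/33.7 + (29 - 33.7)²/33.7
   = 0.011 + 0.834 + 0.655
   = 1.50
p-value = 0.4724

Since p-value > α = 0.1, we fail to reject H₀.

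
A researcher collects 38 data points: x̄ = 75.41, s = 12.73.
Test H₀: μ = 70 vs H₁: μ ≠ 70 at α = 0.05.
One-sample t-test:
H₀: μ = 70
H₁: μ ≠ 70
df = n - 1 = 37
t = (x̄ - μ₀) / (s/√n) = (75.41 - 70) / (12.73/√38) = 2.620
p-value = 0.0127

Since p-value < α = 0.05, we reject H₀.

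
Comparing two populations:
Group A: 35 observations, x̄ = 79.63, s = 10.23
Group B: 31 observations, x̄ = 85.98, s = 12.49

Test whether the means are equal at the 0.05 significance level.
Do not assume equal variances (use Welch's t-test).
Welch's two-sample t-test:
H₀: μ₁ = μ₂
H₁: μ₁ ≠ μ₂
s₁²/n₁ = 10.23²/35 = 2.9901,  s₂²/n₂ = 12.49²/31 = 5.0323
SE = √(s₁²/n₁ + s₂²/n₂) = √(2.9901 + 5.0323) = 2.8324
df (Welch-Satterthwaite) = (s₁²/n₁ + s₂²/n₂)² / [(s₁²/n₁)²/(n₁-1) + (s₂²/n₂)²/(n₂-1)] ≈ 58.13
t = (x̄₁ - x̄₂) / SE = (79.63 - 85.98) / 2.8324 = -6.35 / 2.8324 = -2.242
p-value = 0.0288

Since p-value < α = 0.05, we reject H₀.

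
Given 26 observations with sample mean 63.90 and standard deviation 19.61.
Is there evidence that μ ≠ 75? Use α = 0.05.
One-sample t-test:
H₀: μ = 75
H₁: μ ≠ 75
df = n - 1 = 25
t = (x̄ - μ₀) / (s/√n) = (63.90 - 75) / (19.61/√26) = -2.886
p-value = 0.0079

Since p-value < α = 0.05, we reject H₀.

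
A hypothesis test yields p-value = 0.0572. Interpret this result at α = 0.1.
Since p = 0.0572 < α = 0.1, reject H₀.
There is sufficient evidence to reject the null hypothesis; the result is statistically significant at the 0.1 level.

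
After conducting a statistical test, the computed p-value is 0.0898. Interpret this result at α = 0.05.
Since p = 0.0898 > α = 0.05, fail to reject H₀.
There is insufficient evidence to reject the null hypothesis; the result is not statistically significant at the 0.05 level.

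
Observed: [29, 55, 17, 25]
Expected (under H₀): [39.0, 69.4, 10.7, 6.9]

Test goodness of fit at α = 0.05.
Chi-square goodness of fit test:
H₀: observed counts match expected distribution
H₁: observed counts differ from expected distribution
df = k - 1 = 3
χ² = Σ(O - E)²/E
   = (29 - 39.0)²/39.0 + (55 - 69.4)²/69.4 + (17 - 10.7)²/10.7 + (25 - 6.9)²/6.9
   = 2.564 + 2.988 + 3.709 + 47.480
   = 56.74
p-value < 0.0001

Since p-value < α = 0.05, we reject H₀.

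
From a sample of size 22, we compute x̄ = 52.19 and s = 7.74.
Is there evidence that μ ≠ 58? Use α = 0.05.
One-sample t-test:
H₀: μ = 58
H₁: μ ≠ 58
df = n - 1 = 21
t = (x̄ - μ₀) / (s/√n) = (52.19 - 58) / (7.74/√22) = -3.521
p-value = 0.0020

Since p-value < α = 0.05, we reject H₀.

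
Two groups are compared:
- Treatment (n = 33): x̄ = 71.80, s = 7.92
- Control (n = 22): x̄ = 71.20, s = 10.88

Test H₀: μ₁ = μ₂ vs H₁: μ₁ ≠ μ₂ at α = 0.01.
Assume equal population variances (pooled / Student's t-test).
Student's two-sample t-test (equal variances):
H₀: μ₁ = μ₂
H₁: μ₁ ≠ μ₂
df = n₁ + n₂ - 2 = 53
Pooled variance s_p² = [(n₁-1)s₁² + (n₂-1)s₂²] / (n₁ + n₂ - 2) = [(32)(7.92²) + (21)(10.88²)] / 53 = 84.7756
SE = √(s_p²(1/n₁ + 1/n₂)) = √(84.7756 × (1/33 + 1/22)) = 2.5342
t = (x̄₁ - x̄₂) / SE = (71.80 - 71.20) / 2.5342 = 0.60 / 2.5342 = 0.237
p-value = 0.8138

Since p-value > α = 0.01, we fail to reject H₀.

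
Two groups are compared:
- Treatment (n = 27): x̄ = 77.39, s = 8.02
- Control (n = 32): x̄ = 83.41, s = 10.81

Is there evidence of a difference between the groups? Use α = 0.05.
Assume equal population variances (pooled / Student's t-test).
Student's two-sample t-test (equal variances):
H₀: μ₁ = μ₂
H₁: μ₁ ≠ μ₂
df = n₁ + n₂ - 2 = 57
Pooled variance s_p² = [(n₁-1)s₁² + (n₂-1)s₂²] / (n₁ + n₂ - 2) = [(26)(8.02²) + (31)(10.81²)] / 57 = 92.8924
SE = √(s_p²(1/n₁ + 1/n₂)) = √(92.8924 × (1/27 + 1/32)) = 2.5186
t = (x̄₁ - x̄₂) / SE = (77.39 - 83.41) / 2.5186 = -6.02 / 2.5186 = -2.390
p-value = 0.0202

Since p-value < α = 0.05, we reject H₀.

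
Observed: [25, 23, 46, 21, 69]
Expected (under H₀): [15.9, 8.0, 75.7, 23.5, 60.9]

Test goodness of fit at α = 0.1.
Chi-square goodness of fit test:
H₀: observed counts match expected distribution
H₁: observed counts differ from expected distribution
df = k - 1 = 4
χ² = Σ(O - E)²/E
   = (25 - 15.9)²/15.9 + (23 - 8.0)²/8.0 + (46 - 75.7)²/75.7 + (21 - 23.5)²/23.5 + (69 - 60.9)²/60.9
   = 5.208 + 28.125 + 11.652 + 0.266 + 1.077
   = 46.33
p-value < 0.0001

Since p-value < α = 0.1, we reject H₀.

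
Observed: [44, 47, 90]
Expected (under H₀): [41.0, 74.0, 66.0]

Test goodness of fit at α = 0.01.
Chi-square goodness of fit test:
H₀: observed counts match expected distribution
H₁: observed counts differ from expected distribution
df = k - 1 = 2
χ² = Σ(O - E)²/E
   = (44 - 41.0)²/41.0 + (47 - 74.0)²/74.0 + (90 - 66.0)²/66.0
   = 0.220 + 9.851 + 8.727
   = 18.80
p-value = 0.0001

Since p-value < α = 0.01, we reject H₀.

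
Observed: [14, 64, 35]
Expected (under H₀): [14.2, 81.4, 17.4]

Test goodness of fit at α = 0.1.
Chi-square goodness of fit test:
H₀: observed counts match expected distribution
H₁: observed counts differ from expected distribution
df = k - 1 = 2
χ² = Σ(O - E)²/E
   = (14 - 14.2)²/14.2 + (64 - 81.4)²/81.4 + (35 - 17.4)²/17.4
   = 0.003 + 3.719 + 17.802
   = 21.52
p-value < 0.0001

Since p-value < α = 0.1, we reject H₀.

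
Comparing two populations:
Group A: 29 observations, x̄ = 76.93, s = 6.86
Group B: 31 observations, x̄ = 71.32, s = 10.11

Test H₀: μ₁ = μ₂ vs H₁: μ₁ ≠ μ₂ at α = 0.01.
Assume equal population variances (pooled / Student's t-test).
Student's two-sample t-test (equal variances):
H₀: μ₁ = μ₂
H₁: μ₁ ≠ μ₂
df = n₁ + n₂ - 2 = 58
Pooled variance s_p² = [(n₁-1)s₁² + (n₂-1)s₂²] / (n₁ + n₂ - 2) = [(28)(6.86²) + (30)(10.11²)] / 58 = 75.5868
SE = √(s_p²(1/n₁ + 1/n₂)) = √(75.5868 × (1/29 + 1/31)) = 2.2460
t = (x̄₁ - x̄₂) / SE = (76.93 - 71.32) / 2.2460 = 5.61 / 2.2460 = 2.498
p-value = 0.0154

Since p-value > α = 0.01, we fail to reject H₀.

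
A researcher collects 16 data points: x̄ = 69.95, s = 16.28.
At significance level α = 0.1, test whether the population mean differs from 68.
One-sample t-test:
H₀: μ = 68
H₁: μ ≠ 68
df = n - 1 = 15
t = (x̄ - μ₀) / (s/√n) = (69.95 - 68) / (16.28/√16) = 0.479
p-value = 0.6388

Since p-value > α = 0.1, we fail to reject H₀.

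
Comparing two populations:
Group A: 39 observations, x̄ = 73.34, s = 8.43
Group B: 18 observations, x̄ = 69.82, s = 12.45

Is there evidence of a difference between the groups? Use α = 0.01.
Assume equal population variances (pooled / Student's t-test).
Student's two-sample t-test (equal variances):
H₀: μ₁ = μ₂
H₁: μ₁ ≠ μ₂
df = n₁ + n₂ - 2 = 55
Pooled variance s_p² = [(n₁-1)s₁² + (n₂-1)s₂²] / (n₁ + n₂ - 2) = [(38)(8.43²) + (17)(12.45²)] / 55 = 97.0092
SE = √(s_p²(1/n₁ + 1/n₂)) = √(97.0092 × (1/39 + 1/18)) = 2.8066
t = (x̄₁ - x̄₂) / SE = (73.34 - 69.82) / 2.8066 = 3.52 / 2.8066 = 1.254
p-value = 0.2151

Since p-value > α = 0.01, we fail to reject H₀.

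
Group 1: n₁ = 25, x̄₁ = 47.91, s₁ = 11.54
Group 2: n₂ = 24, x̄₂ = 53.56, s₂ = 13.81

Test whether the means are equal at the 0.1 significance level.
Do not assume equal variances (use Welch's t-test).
Welch's two-sample t-test:
H₀: μ₁ = μ₂
H₁: μ₁ ≠ μ₂
s₁²/n₁ = 11.54²/25 = 5.3269,  s₂²/n₂ = 13.81²/24 = 7.9465
SE = √(s₁²/n₁ + s₂²/n₂) = √(5.3269 + 7.9465) = 3.6433
df (Welch-Satterthwaite) = (s₁²/n₁ + s₂²/n₂)² / [(s₁²/n₁)²/(n₁-1) + (s₂²/n₂)²/(n₂-1)] ≈ 44.85
t = (x̄₁ - x̄₂) / SE = (47.91 - 53.56) / 3.6433 = -5.65 / 3.6433 = -1.551
p-value = 0.1280

Since p-value > α = 0.1, we fail to reject H₀.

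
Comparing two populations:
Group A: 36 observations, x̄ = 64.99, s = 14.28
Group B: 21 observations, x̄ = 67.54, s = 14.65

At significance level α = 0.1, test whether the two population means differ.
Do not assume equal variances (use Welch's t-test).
Welch's two-sample t-test:
H₀: μ₁ = μ₂
H₁: μ₁ ≠ μ₂
s₁²/n₁ = 14.28²/36 = 5.6644,  s₂²/n₂ = 14.65²/21 = 10.2201
SE = √(s₁²/n₁ + s₂²/n₂) = √(5.6644 + 10.2201) = 3.9855
df (Welch-Satterthwaite) = (s₁²/n₁ + s₂²/n₂)² / [(s₁²/n₁)²/(n₁-1) + (s₂²/n₂)²/(n₂-1)] ≈ 41.10
t = (x̄₁ - x̄₂) / SE = (64.99 - 67.54) / 3.9855 = -2.55 / 3.9855 = -0.640
p-value = 0.5258

Since p-value > α = 0.1, we fail to reject H₀.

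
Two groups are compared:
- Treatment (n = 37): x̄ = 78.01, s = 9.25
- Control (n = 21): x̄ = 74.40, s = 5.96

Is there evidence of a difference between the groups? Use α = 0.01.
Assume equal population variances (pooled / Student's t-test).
Student's two-sample t-test (equal variances):
H₀: μ₁ = μ₂
H₁: μ₁ ≠ μ₂
df = n₁ + n₂ - 2 = 56
Pooled variance s_p² = [(n₁-1)s₁² + (n₂-1)s₂²] / (n₁ + n₂ - 2) = [(36)(9.25²) + (20)(5.96²)] / 56 = 67.6907
SE = √(s_p²(1/n₁ + 1/n₂)) = √(67.6907 × (1/37 + 1/21)) = 2.2479
t = (x̄₁ - x̄₂) / SE = (78.01 - 74.40) / 2.2479 = 3.61 / 2.2479 = 1.606
p-value = 0.1139

Since p-value > α = 0.01, we fail to reject H₀.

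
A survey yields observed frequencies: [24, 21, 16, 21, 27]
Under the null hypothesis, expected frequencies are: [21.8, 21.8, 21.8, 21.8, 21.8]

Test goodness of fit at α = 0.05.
Chi-square goodness of fit test:
H₀: observed counts match expected distribution
H₁: observed counts differ from expected distribution
df = k - 1 = 4
χ² = Σ(O - E)²/E
   = (24 - 21.8)²/21.8 + (21 - 21.8)²/21.8 + (16 - 21.8)²/21.8 + (21 - 21.8)²/21.8 + (27 - 21.8)²/21.8
   = 0.222 + 0.029 + 1.543 + 0.029 + 1.240
   = 3.06
p-value = 0.5471

Since p-value > α = 0.05, we fail to reject H₀.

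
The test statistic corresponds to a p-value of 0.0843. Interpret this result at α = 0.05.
Since p = 0.0843 > α = 0.05, fail to reject H₀.
There is insufficient evidence to reject the null hypothesis; the result is not statistically significant at the 0.05 level.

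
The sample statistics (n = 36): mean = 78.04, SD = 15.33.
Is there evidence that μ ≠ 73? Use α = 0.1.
One-sample t-test:
H₀: μ = 73
H₁: μ ≠ 73
df = n - 1 = 35
t = (x̄ - μ₀) / (s/√n) = (78.04 - 73) / (15.33/√36) = 1.973
p-value = 0.0565

Since p-value < α = 0.1, we reject H₀.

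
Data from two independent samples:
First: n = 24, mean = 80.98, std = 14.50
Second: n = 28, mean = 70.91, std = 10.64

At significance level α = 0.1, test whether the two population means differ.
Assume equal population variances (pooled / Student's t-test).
Student's two-sample t-test (equal variances):
H₀: μ₁ = μ₂
H₁: μ₁ ≠ μ₂
df = n₁ + n₂ - 2 = 50
Pooled variance s_p² = [(n₁-1)s₁² + (n₂-1)s₂²] / (n₁ + n₂ - 2) = [(23)(14.50²) + (27)(10.64²)] / 50 = 157.8482
SE = √(s_p²(1/n₁ + 1/n₂)) = √(157.8482 × (1/24 + 1/28)) = 3.4949
t = (x̄₁ - x̄₂) / SE = (80.98 - 70.91) / 3.4949 = 10.07 / 3.4949 = 2.881
p-value = 0.0058

Since p-value < α = 0.1, we reject H₀.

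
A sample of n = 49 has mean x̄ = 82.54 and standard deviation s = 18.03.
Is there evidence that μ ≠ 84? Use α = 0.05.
One-sample t-test:
H₀: μ = 84
H₁: μ ≠ 84
df = n - 1 = 48
t = (x̄ - μ₀) / (s/√n) = (82.54 - 84) / (18.03/√49) = -0.567
p-value = 0.5735

Since p-value > α = 0.05, we fail to reject H₀.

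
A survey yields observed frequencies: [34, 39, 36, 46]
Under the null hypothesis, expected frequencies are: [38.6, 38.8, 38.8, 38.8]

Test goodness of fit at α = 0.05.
Chi-square goodness of fit test:
H₀: observed counts match expected distribution
H₁: observed counts differ from expected distribution
df = k - 1 = 3
χ² = Σ(O - E)²/E
   = (34 - 38.6)²/38.6 + (39 - 38.8)²/38.8 + (36 - 38.8)²/38.8 + (46 - 38.8)²/38.8
   = 0.548 + 0.001 + 0.202 + 1.336
   = 2.09
p-value = 0.5545

Since p-value > α = 0.05, we fail to reject H₀.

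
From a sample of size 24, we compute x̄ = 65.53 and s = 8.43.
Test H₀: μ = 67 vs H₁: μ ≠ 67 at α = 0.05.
One-sample t-test:
H₀: μ = 67
H₁: μ ≠ 67
df = n - 1 = 23
t = (x̄ - μ₀) / (s/√n) = (65.53 - 67) / (8.43/√24) = -0.854
p-value = 0.4018

Since p-value > α = 0.05, we fail to reject H₀.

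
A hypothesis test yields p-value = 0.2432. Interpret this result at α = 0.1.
Since p = 0.2432 > α = 0.1, fail to reject H₀.
There is insufficient evidence to reject the null hypothesis; the result is not statistically significant at the 0.1 level.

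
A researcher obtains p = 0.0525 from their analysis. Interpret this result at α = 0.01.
Since p = 0.0525 > α = 0.01, fail to reject H₀.
There is insufficient evidence to reject the null hypothesis; the result is not statistically significant at the 0.01 level.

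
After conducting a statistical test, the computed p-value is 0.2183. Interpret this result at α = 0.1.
Since p = 0.2183 > α = 0.1, fail to reject H₀.
There is insufficient evidence to reject the null hypothesis; the result is not statistically significant at the 0.1 level.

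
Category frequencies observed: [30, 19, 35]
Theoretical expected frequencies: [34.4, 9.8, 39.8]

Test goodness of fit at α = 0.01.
Chi-square goodness of fit test:
H₀: observed counts match expected distribution
H₁: observed counts differ from expected distribution
df = k - 1 = 2
χ² = Σ(O - E)²/E
   = (30 - 34.4)²/34.4 + (19 - 9.8)²/9.8 + (35 - 39.8)²/39.8
   = 0.563 + 8.637 + 0.579
   = 9.78
p-value = 0.0075

Since p-value < α = 0.01, we reject H₀.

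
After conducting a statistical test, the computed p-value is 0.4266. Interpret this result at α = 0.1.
Since p = 0.4266 > α = 0.1, fail to reject H₀.
There is insufficient evidence to reject the null hypothesis; the result is not statistically significant at the 0.1 level.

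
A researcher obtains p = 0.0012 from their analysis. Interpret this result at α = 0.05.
Since p = 0.0012 < α = 0.05, reject H₀.
There is sufficient evidence to reject the null hypothesis; the result is statistically significant at the 0.05 level.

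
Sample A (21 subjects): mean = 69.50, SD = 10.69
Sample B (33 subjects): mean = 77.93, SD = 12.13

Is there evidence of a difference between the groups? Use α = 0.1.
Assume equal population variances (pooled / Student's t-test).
Student's two-sample t-test (equal variances):
H₀: μ₁ = μ₂
H₁: μ₁ ≠ μ₂
df = n₁ + n₂ - 2 = 52
Pooled variance s_p² = [(n₁-1)s₁² + (n₂-1)s₂²] / (n₁ + n₂ - 2) = [(20)(10.69²) + (32)(12.13²)] / 52 = 134.4981
SE = √(s_p²(1/n₁ + 1/n₂)) = √(134.4981 × (1/21 + 1/33)) = 3.2373
t = (x̄₁ - x̄₂) / SE = (69.50 - 77.93) / 3.2373 = -8.43 / 3.2373 = -2.604
p-value = 0.0120

Since p-value < α = 0.1, we reject H₀.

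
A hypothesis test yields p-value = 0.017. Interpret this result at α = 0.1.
Since p = 0.017 < α = 0.1, reject H₀.
There is sufficient evidence to reject the null hypothesis; the result is statistically significant at the 0.1 level.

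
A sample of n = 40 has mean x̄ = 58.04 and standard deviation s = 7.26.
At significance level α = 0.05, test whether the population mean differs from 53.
One-sample t-test:
H₀: μ = 53
H₁: μ ≠ 53
df = n - 1 = 39
t = (x̄ - μ₀) / (s/√n) = (58.04 - 53) / (7.26/√40) = 4.391
p-value = 0.0001

Since p-value < α = 0.05, we reject H₀.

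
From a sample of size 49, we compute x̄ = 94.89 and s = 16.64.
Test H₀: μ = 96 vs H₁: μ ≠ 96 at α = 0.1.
One-sample t-test:
H₀: μ = 96
H₁: μ ≠ 96
df = n - 1 = 48
t = (x̄ - μ₀) / (s/√n) = (94.89 - 96) / (16.64/√49) = -0.467
p-value = 0.6427

Since p-value > α = 0.1, we fail to reject H₀.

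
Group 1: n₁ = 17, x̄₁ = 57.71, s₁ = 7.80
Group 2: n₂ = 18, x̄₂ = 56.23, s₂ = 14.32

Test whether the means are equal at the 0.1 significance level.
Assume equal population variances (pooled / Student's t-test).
Student's two-sample t-test (equal variances):
H₀: μ₁ = μ₂
H₁: μ₁ ≠ μ₂
df = n₁ + n₂ - 2 = 33
Pooled variance s_p² = [(n₁-1)s₁² + (n₂-1)s₂²] / (n₁ + n₂ - 2) = [(16)(7.80²) + (17)(14.32²)] / 33 = 135.1364
SE = √(s_p²(1/n₁ + 1/n₂)) = √(135.1364 × (1/17 + 1/18)) = 3.9315
t = (x̄₁ - x̄₂) / SE = (57.71 - 56.23) / 3.9315 = 1.48 / 3.9315 = 0.376
p-value = 0.7090

Since p-value > α = 0.1, we fail to reject H₀.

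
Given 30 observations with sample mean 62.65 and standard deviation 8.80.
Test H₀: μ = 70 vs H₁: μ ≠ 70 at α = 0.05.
One-sample t-test:
H₀: μ = 70
H₁: μ ≠ 70
df = n - 1 = 29
t = (x̄ - μ₀) / (s/√n) = (62.65 - 70) / (8.80/√30) = -4.575
p-value = 0.0001

Since p-value < α = 0.05, we reject H₀.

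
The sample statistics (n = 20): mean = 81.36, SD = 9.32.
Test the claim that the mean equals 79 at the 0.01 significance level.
One-sample t-test:
H₀: μ = 79
H₁: μ ≠ 79
df = n - 1 = 19
t = (x̄ - μ₀) / (s/√n) = (81.36 - 79) / (9.32/√20) = 1.132
p-value = 0.2715

Since p-value > α = 0.01, we fail to reject H₀.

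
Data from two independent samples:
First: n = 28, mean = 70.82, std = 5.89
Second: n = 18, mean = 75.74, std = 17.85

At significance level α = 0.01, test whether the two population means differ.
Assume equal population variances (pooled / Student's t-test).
Student's two-sample t-test (equal variances):
H₀: μ₁ = μ₂
H₁: μ₁ ≠ μ₂
df = n₁ + n₂ - 2 = 44
Pooled variance s_p² = [(n₁-1)s₁² + (n₂-1)s₂²] / (n₁ + n₂ - 2) = [(27)(5.89²) + (17)(17.85²)] / 44 = 144.3925
SE = √(s_p²(1/n₁ + 1/n₂)) = √(144.3925 × (1/28 + 1/18)) = 3.6302
t = (x̄₁ - x̄₂) / SE = (70.82 - 75.74) / 3.6302 = -4.92 / 3.6302 = -1.355
p-value = 0.1822

Since p-value > α = 0.01, we fail to reject H₀.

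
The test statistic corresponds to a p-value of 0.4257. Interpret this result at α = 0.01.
Since p = 0.4257 > α = 0.01, fail to reject H₀.
There is insufficient evidence to reject the null hypothesis; the result is not statistically significant at the 0.01 level.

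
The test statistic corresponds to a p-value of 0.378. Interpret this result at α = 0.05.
Since p = 0.378 > α = 0.05, fail to reject H₀.
There is insufficient evidence to reject the null hypothesis; the result is not statistically significant at the 0.05 level.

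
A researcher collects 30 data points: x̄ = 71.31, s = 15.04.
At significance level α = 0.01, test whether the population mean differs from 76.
One-sample t-test:
H₀: μ = 76
H₁: μ ≠ 76
df = n - 1 = 29
t = (x̄ - μ₀) / (s/√n) = (71.31 - 76) / (15.04/√30) = -1.708
p-value = 0.0983

Since p-value > α = 0.01, we fail to reject H₀.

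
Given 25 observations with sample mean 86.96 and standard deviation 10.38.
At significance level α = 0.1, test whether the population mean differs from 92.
One-sample t-test:
H₀: μ = 92
H₁: μ ≠ 92
df = n - 1 = 24
t = (x̄ - μ₀) / (s/√n) = (86.96 - 92) / (10.38/√25) = -2.428
p-value = 0.0231

Since p-value < α = 0.1, we reject H₀.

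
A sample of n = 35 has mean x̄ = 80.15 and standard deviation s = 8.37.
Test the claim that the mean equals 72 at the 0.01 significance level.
One-sample t-test:
H₀: μ = 72
H₁: μ ≠ 72
df = n - 1 = 34
t = (x̄ - μ₀) / (s/√n) = (80.15 - 72) / (8.37/√35) = 5.761
p-value < 0.0001

Since p-value < α = 0.01, we reject H₀.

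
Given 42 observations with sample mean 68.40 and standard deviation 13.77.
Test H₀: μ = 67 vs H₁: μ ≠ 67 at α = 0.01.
One-sample t-test:
H₀: μ = 67
H₁: μ ≠ 67
df = n - 1 = 41
t = (x̄ - μ₀) / (s/√n) = (68.40 - 67) / (13.77/√42) = 0.659
p-value = 0.5136

Since p-value > α = 0.01, we fail to reject H₀.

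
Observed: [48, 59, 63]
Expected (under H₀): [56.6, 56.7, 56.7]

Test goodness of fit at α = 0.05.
Chi-square goodness of fit test:
H₀: observed counts match expected distribution
H₁: observed counts differ from expected distribution
df = k - 1 = 2
χ² = Σ(O - E)²/E
   = (48 - 56.6)²/56.6 + (59 - 56.7)²/56.7 + (63 - 56.7)²/56.7
   = 1.307 + 0.093 + 0.700
   = 2.10
p-value = 0.3499

Since p-value > α = 0.05, we fail to reject H₀.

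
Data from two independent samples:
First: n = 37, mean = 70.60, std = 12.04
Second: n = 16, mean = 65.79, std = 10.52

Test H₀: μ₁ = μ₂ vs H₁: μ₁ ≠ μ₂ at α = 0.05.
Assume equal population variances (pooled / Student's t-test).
Student's two-sample t-test (equal variances):
H₀: μ₁ = μ₂
H₁: μ₁ ≠ μ₂
df = n₁ + n₂ - 2 = 51
Pooled variance s_p² = [(n₁-1)s₁² + (n₂-1)s₂²] / (n₁ + n₂ - 2) = [(36)(12.04²) + (15)(10.52²)] / 51 = 134.8760
SE = √(s_p²(1/n₁ + 1/n₂)) = √(134.8760 × (1/37 + 1/16)) = 3.4749
t = (x̄₁ - x̄₂) / SE = (70.60 - 65.79) / 3.4749 = 4.81 / 3.4749 = 1.384
p-value = 0.1723

Since p-value > α = 0.05, we fail to reject H₀.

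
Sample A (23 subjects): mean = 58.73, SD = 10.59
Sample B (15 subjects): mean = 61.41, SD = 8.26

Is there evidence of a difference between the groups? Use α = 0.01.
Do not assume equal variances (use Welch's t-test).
Welch's two-sample t-test:
H₀: μ₁ = μ₂
H₁: μ₁ ≠ μ₂
s₁²/n₁ = 10.59²/23 = 4.8760,  s₂²/n₂ = 8.26²/15 = 4.5485
SE = √(s₁²/n₁ + s₂²/n₂) = √(4.8760 + 4.5485) = 3.0699
df (Welch-Satterthwaite) = (s₁²/n₁ + s₂²/n₂)² / [(s₁²/n₁)²/(n₁-1) + (s₂²/n₂)²/(n₂-1)] ≈ 34.72
t = (x̄₁ - x̄₂) / SE = (58.73 - 61.41) / 3.0699 = -2.68 / 3.0699 = -0.873
p-value = 0.3887

Since p-value > α = 0.01, we fail to reject H₀.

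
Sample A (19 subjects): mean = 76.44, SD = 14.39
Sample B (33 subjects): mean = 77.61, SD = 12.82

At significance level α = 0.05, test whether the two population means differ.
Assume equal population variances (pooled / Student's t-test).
Student's two-sample t-test (equal variances):
H₀: μ₁ = μ₂
H₁: μ₁ ≠ μ₂
df = n₁ + n₂ - 2 = 50
Pooled variance s_p² = [(n₁-1)s₁² + (n₂-1)s₂²] / (n₁ + n₂ - 2) = [(18)(14.39²) + (32)(12.82²)] / 50 = 179.7315
SE = √(s_p²(1/n₁ + 1/n₂)) = √(179.7315 × (1/19 + 1/33)) = 3.8608
t = (x̄₁ - x̄₂) / SE = (76.44 - 77.61) / 3.8608 = -1.17 / 3.8608 = -0.303
p-value = 0.7631

Since p-value > α = 0.05, we fail to reject H₀.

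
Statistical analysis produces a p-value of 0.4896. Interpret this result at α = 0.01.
Since p = 0.4896 > α = 0.01, fail to reject H₀.
There is insufficient evidence to reject the null hypothesis; the result is not statistically significant at the 0.01 level.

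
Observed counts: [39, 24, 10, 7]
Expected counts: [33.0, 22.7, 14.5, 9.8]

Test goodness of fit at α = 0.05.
Chi-square goodness of fit test:
H₀: observed counts match expected distribution
H₁: observed counts differ from expected distribution
df = k - 1 = 3
χ² = Σ(O - E)²/E
   = (39 - 33.0)²/33.0 + (24 - 22.7)²/22.7 + (10 - 14.5)²/14.5 + (7 - 9.8)²/9.8
   = 1.091 + 0.074 + 1.397 + 0.800
   = 3.36
p-value = 0.3391

Since p-value > α = 0.05, we fail to reject H₀.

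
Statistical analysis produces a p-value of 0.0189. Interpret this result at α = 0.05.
Since p = 0.0189 < α = 0.05, reject H₀.
There is sufficient evidence to reject the null hypothesis; the result is statistically significant at the 0.05 level.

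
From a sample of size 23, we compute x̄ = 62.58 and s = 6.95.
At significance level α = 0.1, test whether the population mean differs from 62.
One-sample t-test:
H₀: μ = 62
H₁: μ ≠ 62
df = n - 1 = 22
t = (x̄ - μ₀) / (s/√n) = (62.58 - 62) / (6.95/√23) = 0.400
p-value = 0.6928

Since p-value > α = 0.1, we fail to reject H₀.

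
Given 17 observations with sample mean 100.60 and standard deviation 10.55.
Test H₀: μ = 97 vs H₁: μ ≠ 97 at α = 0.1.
One-sample t-test:
H₀: μ = 97
H₁: μ ≠ 97
df = n - 1 = 16
t = (x̄ - μ₀) / (s/√n) = (100.60 - 97) / (10.55/√17) = 1.407
p-value = 0.1786

Since p-value > α = 0.1, we fail to reject H₀.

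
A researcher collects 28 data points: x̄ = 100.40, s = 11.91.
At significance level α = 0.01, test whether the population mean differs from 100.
One-sample t-test:
H₀: μ = 100
H₁: μ ≠ 100
df = n - 1 = 27
t = (x̄ - μ₀) / (s/√n) = (100.40 - 100) / (11.91/√28) = 0.178
p-value = 0.8603

Since p-value > α = 0.01, we fail to reject H₀.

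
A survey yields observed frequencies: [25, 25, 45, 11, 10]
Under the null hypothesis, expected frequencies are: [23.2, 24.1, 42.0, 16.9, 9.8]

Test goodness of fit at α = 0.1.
Chi-square goodness of fit test:
H₀: observed counts match expected distribution
H₁: observed counts differ from expected distribution
df = k - 1 = 4
χ² = Σ(O - E)²/E
   = (25 - 23.2)²/23.2 + (25 - 24.1)²/24.1 + (45 - 42.0)²/42.0 + (11 - 16.9)²/16.9 + (10 - 9.8)²/9.8
   = 0.140 + 0.034 + 0.214 + 2.060 + 0.004
   = 2.45
p-value = 0.6534

Since p-value > α = 0.1, we fail to reject H₀.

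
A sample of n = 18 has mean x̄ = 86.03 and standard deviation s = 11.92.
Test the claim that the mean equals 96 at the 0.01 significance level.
One-sample t-test:
H₀: μ = 96
H₁: μ ≠ 96
df = n - 1 = 17
t = (x̄ - μ₀) / (s/√n) = (86.03 - 96) / (11.92/√18) = -3.549
p-value = 0.0025

Since p-value < α = 0.01, we reject H₀.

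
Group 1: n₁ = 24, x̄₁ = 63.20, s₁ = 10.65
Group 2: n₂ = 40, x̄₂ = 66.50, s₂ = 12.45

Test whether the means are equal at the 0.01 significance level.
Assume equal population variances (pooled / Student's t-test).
Student's two-sample t-test (equal variances):
H₀: μ₁ = μ₂
H₁: μ₁ ≠ μ₂
df = n₁ + n₂ - 2 = 62
Pooled variance s_p² = [(n₁-1)s₁² + (n₂-1)s₂²] / (n₁ + n₂ - 2) = [(23)(10.65²) + (39)(12.45²)] / 62 = 139.5777
SE = √(s_p²(1/n₁ + 1/n₂)) = √(139.5777 × (1/24 + 1/40)) = 3.0504
t = (x̄₁ - x̄₂) / SE = (63.20 - 66.50) / 3.0504 = -3.30 / 3.0504 = -1.082
p-value = 0.2835

Since p-value > α = 0.01, we fail to reject H₀.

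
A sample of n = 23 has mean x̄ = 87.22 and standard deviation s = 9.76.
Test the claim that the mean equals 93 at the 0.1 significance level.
One-sample t-test:
H₀: μ = 93
H₁: μ ≠ 93
df = n - 1 = 22
t = (x̄ - μ₀) / (s/√n) = (87.22 - 93) / (9.76/√23) = -2.840
p-value = 0.0095

Since p-value < α = 0.1, we reject H₀.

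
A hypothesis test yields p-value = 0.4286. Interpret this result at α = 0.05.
Since p = 0.4286 > α = 0.05, fail to reject H₀.
There is insufficient evidence to reject the null hypothesis; the result is not statistically significant at the 0.05 level.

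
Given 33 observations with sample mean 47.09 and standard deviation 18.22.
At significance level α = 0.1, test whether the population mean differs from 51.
One-sample t-test:
H₀: μ = 51
H₁: μ ≠ 51
df = n - 1 = 32
t = (x̄ - μ₀) / (s/√n) = (47.09 - 51) / (18.22/√33) = -1.233
p-value = 0.2266

Since p-value > α = 0.1, we fail to reject H₀.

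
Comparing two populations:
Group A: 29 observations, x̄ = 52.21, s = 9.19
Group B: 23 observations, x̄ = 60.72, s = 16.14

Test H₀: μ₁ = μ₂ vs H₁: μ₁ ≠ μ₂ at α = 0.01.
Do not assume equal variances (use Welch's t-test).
Welch's two-sample t-test:
H₀: μ₁ = μ₂
H₁: μ₁ ≠ μ₂
s₁²/n₁ = 9.19²/29 = 2.9123,  s₂²/n₂ = 16.14²/23 = 11.3261
SE = √(s₁²/n₁ + s₂²/n₂) = √(2.9123 + 11.3261) = 3.7734
df (Welch-Satterthwaite) = (s₁²/n₁ + s₂²/n₂)² / [(s₁²/n₁)²/(n₁-1) + (s₂²/n₂)²/(n₂-1)] ≈ 33.05
t = (x̄₁ - x̄₂) / SE = (52.21 - 60.72) / 3.7734 = -8.51 / 3.7734 = -2.255
p-value = 0.0309

Since p-value > α = 0.01, we fail to reject H₀.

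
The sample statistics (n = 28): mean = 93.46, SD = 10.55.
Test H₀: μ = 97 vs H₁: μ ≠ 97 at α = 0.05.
One-sample t-test:
H₀: μ = 97
H₁: μ ≠ 97
df = n - 1 = 27
t = (x̄ - μ₀) / (s/√n) = (93.46 - 97) / (10.55/√28) = -1.776
p-value = 0.0871

Since p-value > α = 0.05, we fail to reject H₀.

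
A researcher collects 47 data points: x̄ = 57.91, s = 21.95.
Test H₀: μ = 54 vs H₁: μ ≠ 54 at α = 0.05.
One-sample t-test:
H₀: μ = 54
H₁: μ ≠ 54
df = n - 1 = 46
t = (x̄ - μ₀) / (s/√n) = (57.91 - 54) / (21.95/√47) = 1.221
p-value = 0.2282

Since p-value > α = 0.05, we fail to reject H₀.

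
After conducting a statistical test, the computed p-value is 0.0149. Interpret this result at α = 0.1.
Since p = 0.0149 < α = 0.1, reject H₀.
There is sufficient evidence to reject the null hypothesis; the result is statistically significant at the 0.1 level.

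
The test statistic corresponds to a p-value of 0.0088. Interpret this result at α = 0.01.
Since p = 0.0088 < α = 0.01, reject H₀.
There is sufficient evidence to reject the null hypothesis; the result is statistically significant at the 0.01 level.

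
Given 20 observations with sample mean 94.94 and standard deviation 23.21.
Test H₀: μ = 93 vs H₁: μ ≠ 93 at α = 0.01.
One-sample t-test:
H₀: μ = 93
H₁: μ ≠ 93
df = n - 1 = 19
t = (x̄ - μ₀) / (s/√n) = (94.94 - 93) / (23.21/√20) = 0.374
p-value = 0.7127

Since p-value > α = 0.01, we fail to reject H₀.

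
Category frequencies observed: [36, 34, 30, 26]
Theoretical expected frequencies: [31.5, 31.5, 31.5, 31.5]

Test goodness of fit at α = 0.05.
Chi-square goodness of fit test:
H₀: observed counts match expected distribution
H₁: observed counts differ from expected distribution
df = k - 1 = 3
χ² = Σ(O - E)²/E
   = (36 - 31.5)²/31.5 + (34 - 31.5)²/31.5 + (30 - 31.5)²/31.5 + (26 - 31.5)²/31.5
   = 0.643 + 0.198 + 0.071 + 0.960
   = 1.87
p-value = 0.5992

Since p-value > α = 0.05, we fail to reject H₀.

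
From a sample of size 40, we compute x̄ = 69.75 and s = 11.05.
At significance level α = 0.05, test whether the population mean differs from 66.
One-sample t-test:
H₀: μ = 66
H₁: μ ≠ 66
df = n - 1 = 39
t = (x̄ - μ₀) / (s/√n) = (69.75 - 66) / (11.05/√40) = 2.146
p-value = 0.0381

Since p-value < α = 0.05, we reject H₀.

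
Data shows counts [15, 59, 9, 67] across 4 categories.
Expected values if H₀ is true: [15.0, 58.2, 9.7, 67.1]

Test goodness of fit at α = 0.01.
Chi-square goodness of fit test:
H₀: observed counts match expected distribution
H₁: observed counts differ from expected distribution
df = k - 1 = 3
χ² = Σ(O - E)²/E
   = (15 - 15.0)²/15.0 + (59 - 58.2)²/58.2 + (9 - 9.7)²/9.7 + (67 - 67.1)²/67.1
   = 0.000 + 0.011 + 0.051 + 0.000
   = 0.06
p-value = 0.9960

Since p-value > α = 0.01, we fail to reject H₀.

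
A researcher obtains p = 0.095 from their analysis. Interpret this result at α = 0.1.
Since p = 0.095 < α = 0.1, reject H₀.
There is sufficient evidence to reject the null hypothesis; the result is statistically significant at the 0.1 level.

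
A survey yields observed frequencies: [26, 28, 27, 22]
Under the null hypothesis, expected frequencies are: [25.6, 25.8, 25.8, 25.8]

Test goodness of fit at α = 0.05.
Chi-square goodness of fit test:
H₀: observed counts match expected distribution
H₁: observed counts differ from expected distribution
df = k - 1 = 3
χ² = Σ(O - E)²/E
   = (26 - 25.6)²/25.6 + (28 - 25.8)²/25.8 + (27 - 25.8)²/25.8 + (22 - 25.8)²/25.8
   = 0.006 + 0.188 + 0.056 + 0.560
   = 0.81
p-value = 0.8472

Since p-value > α = 0.05, we fail to reject H₀.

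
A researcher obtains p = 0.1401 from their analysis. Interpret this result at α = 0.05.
Since p = 0.1401 > α = 0.05, fail to reject H₀.
There is insufficient evidence to reject the null hypothesis; the result is not statistically significant at the 0.05 level.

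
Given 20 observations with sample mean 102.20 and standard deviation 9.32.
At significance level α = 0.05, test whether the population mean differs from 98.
One-sample t-test:
H₀: μ = 98
H₁: μ ≠ 98
df = n - 1 = 19
t = (x̄ - μ₀) / (s/√n) = (102.20 - 98) / (9.32/√20) = 2.015
p-value = 0.0582

Since p-value > α = 0.05, we fail to reject H₀.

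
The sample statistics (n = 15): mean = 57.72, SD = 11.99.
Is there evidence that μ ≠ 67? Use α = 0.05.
One-sample t-test:
H₀: μ = 67
H₁: μ ≠ 67
df = n - 1 = 14
t = (x̄ - μ₀) / (s/√n) = (57.72 - 67) / (11.99/√15) = -2.998
p-value = 0.0096

Since p-value < α = 0.05, we reject H₀.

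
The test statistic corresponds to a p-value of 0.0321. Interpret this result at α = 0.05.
Since p = 0.0321 < α = 0.05, reject H₀.
There is sufficient evidence to reject the null hypothesis; the result is statistically significant at the 0.05 level.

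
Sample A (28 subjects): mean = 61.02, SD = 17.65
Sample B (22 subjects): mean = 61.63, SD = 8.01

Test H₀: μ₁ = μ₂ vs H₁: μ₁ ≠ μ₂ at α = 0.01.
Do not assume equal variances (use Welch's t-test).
Welch's two-sample t-test:
H₀: μ₁ = μ₂
H₁: μ₁ ≠ μ₂
s₁²/n₁ = 17.65²/28 = 11.1258,  s₂²/n₂ = 8.01²/22 = 2.9164
SE = √(s₁²/n₁ + s₂²/n₂) = √(11.1258 + 2.9164) = 3.7473
df (Welch-Satterthwaite) = (s₁²/n₁ + s₂²/n₂)² / [(s₁²/n₁)²/(n₁-1) + (s₂²/n₂)²/(n₂-1)] ≈ 39.52
t = (x̄₁ - x̄₂) / SE = (61.02 - 61.63) / 3.7473 = -0.61 / 3.7473 = -0.163
p-value = 0.8715

Since p-value > α = 0.01, we fail to reject H₀.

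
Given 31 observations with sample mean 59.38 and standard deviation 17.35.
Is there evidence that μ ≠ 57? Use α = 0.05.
One-sample t-test:
H₀: μ = 57
H₁: μ ≠ 57
df = n - 1 = 30
t = (x̄ - μ₀) / (s/√n) = (59.38 - 57) / (17.35/√31) = 0.764
p-value = 0.4510

Since p-value > α = 0.05, we fail to reject H₀.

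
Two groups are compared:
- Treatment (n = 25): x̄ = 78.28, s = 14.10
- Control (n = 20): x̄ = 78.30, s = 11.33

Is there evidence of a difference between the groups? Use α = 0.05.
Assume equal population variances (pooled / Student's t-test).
Student's two-sample t-test (equal variances):
H₀: μ₁ = μ₂
H₁: μ₁ ≠ μ₂
df = n₁ + n₂ - 2 = 43
Pooled variance s_p² = [(n₁-1)s₁² + (n₂-1)s₂²] / (n₁ + n₂ - 2) = [(24)(14.10²) + (19)(11.33²)] / 43 = 167.6849
SE = √(s_p²(1/n₁ + 1/n₂)) = √(167.6849 × (1/25 + 1/20)) = 3.8848
t = (x̄₁ - x̄₂) / SE = (78.28 - 78.30) / 3.8848 = -0.02 / 3.8848 = -0.005
p-value = 0.9959

Since p-value > α = 0.05, we fail to reject H₀.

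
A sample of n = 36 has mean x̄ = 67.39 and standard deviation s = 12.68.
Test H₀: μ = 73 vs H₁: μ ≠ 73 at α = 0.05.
One-sample t-test:
H₀: μ = 73
H₁: μ ≠ 73
df = n - 1 = 35
t = (x̄ - μ₀) / (s/√n) = (67.39 - 73) / (12.68/√36) = -2.655
p-value = 0.0119

Since p-value < α = 0.05, we reject H₀.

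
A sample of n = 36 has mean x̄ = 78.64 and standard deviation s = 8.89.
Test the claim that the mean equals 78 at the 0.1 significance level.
One-sample t-test:
H₀: μ = 78
H₁: μ ≠ 78
df = n - 1 = 35
t = (x̄ - μ₀) / (s/√n) = (78.64 - 78) / (8.89/√36) = 0.432
p-value = 0.6684

Since p-value > α = 0.1, we fail to reject H₀.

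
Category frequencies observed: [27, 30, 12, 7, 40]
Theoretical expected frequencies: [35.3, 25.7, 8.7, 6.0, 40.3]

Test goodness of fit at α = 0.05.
Chi-square goodness of fit test:
H₀: observed counts match expected distribution
H₁: observed counts differ from expected distribution
df = k - 1 = 4
χ² = Σ(O - E)²/E
   = (27 - 35.3)²/35.3 + (30 - 25.7)²/25.7 + (12 - 8.7)²/8.7 + (7 - 6.0)²/6.0 + (40 - 40.3)²/40.3
   = 1.952 + 0.719 + 1.252 + 0.167 + 0.002
   = 4.09
p-value = 0.3937

Since p-value > α = 0.05, we fail to reject H₀.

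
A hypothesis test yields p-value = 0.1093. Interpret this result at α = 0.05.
Since p = 0.1093 > α = 0.05, fail to reject H₀.
There is insufficient evidence to reject the null hypothesis; the result is not statistically significant at the 0.05 level.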